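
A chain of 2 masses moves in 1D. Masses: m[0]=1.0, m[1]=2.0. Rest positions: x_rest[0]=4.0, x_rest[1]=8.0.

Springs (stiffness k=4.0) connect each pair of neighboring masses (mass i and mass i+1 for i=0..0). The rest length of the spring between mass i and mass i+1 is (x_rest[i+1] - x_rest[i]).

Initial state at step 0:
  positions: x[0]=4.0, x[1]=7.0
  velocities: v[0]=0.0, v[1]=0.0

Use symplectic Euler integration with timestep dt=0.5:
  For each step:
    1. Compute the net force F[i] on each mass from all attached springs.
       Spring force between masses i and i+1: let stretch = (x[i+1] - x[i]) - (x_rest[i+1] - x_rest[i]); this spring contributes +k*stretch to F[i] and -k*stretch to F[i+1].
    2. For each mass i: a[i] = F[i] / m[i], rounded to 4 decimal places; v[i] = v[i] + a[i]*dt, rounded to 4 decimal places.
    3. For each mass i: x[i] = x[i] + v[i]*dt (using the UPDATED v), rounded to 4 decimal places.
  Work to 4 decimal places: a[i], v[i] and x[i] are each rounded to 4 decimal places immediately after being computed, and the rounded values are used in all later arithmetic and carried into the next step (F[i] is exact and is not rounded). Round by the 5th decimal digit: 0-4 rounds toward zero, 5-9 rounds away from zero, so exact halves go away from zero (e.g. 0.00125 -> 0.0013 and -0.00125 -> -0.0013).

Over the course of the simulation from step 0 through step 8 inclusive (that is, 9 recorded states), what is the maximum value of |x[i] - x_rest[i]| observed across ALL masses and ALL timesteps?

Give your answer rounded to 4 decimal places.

Step 0: x=[4.0000 7.0000] v=[0.0000 0.0000]
Step 1: x=[3.0000 7.5000] v=[-2.0000 1.0000]
Step 2: x=[2.5000 7.7500] v=[-1.0000 0.5000]
Step 3: x=[3.2500 7.3750] v=[1.5000 -0.7500]
Step 4: x=[4.1250 6.9375] v=[1.7500 -0.8750]
Step 5: x=[3.8125 7.0938] v=[-0.6250 0.3125]
Step 6: x=[2.7813 7.6094] v=[-2.0624 1.0312]
Step 7: x=[2.5782 7.7110] v=[-0.4062 0.2031]
Step 8: x=[3.5079 7.2462] v=[1.8594 -0.9297]
Max displacement = 1.5000

Answer: 1.5000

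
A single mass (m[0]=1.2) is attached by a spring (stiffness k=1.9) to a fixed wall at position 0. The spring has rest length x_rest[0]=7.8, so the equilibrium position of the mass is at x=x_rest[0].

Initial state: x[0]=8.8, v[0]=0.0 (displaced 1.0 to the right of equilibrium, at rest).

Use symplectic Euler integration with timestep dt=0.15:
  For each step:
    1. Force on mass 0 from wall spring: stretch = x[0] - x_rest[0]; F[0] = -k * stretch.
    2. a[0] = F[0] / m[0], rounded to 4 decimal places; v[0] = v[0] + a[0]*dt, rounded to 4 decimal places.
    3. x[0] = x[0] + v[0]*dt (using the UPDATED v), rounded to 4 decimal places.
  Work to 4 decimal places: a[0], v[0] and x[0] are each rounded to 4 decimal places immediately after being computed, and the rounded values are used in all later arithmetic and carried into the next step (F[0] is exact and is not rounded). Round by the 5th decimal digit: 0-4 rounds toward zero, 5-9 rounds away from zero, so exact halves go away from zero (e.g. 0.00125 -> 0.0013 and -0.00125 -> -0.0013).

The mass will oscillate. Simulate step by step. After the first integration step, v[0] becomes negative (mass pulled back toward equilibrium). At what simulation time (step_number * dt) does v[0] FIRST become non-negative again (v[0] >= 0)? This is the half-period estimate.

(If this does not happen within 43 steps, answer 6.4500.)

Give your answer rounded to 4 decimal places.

Step 0: x=[8.8000] v=[0.0000]
Step 1: x=[8.7644] v=[-0.2375]
Step 2: x=[8.6944] v=[-0.4666]
Step 3: x=[8.5926] v=[-0.6790]
Step 4: x=[8.4625] v=[-0.8673]
Step 5: x=[8.3088] v=[-1.0247]
Step 6: x=[8.1370] v=[-1.1455]
Step 7: x=[7.9532] v=[-1.2255]
Step 8: x=[7.7639] v=[-1.2619]
Step 9: x=[7.5759] v=[-1.2533]
Step 10: x=[7.3959] v=[-1.2001]
Step 11: x=[7.2303] v=[-1.1041]
Step 12: x=[7.0850] v=[-0.9688]
Step 13: x=[6.9652] v=[-0.7990]
Step 14: x=[6.8751] v=[-0.6007]
Step 15: x=[6.8180] v=[-0.3810]
Step 16: x=[6.7958] v=[-0.1478]
Step 17: x=[6.8094] v=[0.0907]
First v>=0 after going negative at step 17, time=2.5500

Answer: 2.5500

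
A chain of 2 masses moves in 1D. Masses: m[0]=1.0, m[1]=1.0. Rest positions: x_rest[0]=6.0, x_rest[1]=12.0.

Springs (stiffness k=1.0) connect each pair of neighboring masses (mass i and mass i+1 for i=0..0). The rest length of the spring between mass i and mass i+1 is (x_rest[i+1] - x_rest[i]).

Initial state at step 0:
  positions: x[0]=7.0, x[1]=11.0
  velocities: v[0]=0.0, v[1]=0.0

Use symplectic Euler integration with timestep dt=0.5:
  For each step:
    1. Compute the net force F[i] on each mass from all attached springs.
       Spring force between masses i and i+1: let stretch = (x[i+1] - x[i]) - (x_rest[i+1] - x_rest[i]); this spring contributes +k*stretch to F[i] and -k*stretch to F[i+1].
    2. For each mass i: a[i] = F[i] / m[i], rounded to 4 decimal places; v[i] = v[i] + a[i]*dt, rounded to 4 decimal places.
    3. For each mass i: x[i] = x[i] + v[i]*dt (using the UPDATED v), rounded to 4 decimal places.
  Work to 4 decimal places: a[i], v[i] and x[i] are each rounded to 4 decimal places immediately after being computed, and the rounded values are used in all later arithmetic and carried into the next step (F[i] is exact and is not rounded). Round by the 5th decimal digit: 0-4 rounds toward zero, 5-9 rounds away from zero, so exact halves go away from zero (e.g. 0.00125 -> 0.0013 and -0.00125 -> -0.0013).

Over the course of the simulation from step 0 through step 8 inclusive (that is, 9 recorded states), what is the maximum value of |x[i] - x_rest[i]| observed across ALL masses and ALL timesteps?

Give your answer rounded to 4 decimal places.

Step 0: x=[7.0000 11.0000] v=[0.0000 0.0000]
Step 1: x=[6.5000 11.5000] v=[-1.0000 1.0000]
Step 2: x=[5.7500 12.2500] v=[-1.5000 1.5000]
Step 3: x=[5.1250 12.8750] v=[-1.2500 1.2500]
Step 4: x=[4.9375 13.0625] v=[-0.3750 0.3750]
Step 5: x=[5.2813 12.7188] v=[0.6875 -0.6875]
Step 6: x=[5.9845 12.0157] v=[1.4063 -1.4063]
Step 7: x=[6.6955 11.3048] v=[1.4219 -1.4219]
Step 8: x=[7.0588 10.9415] v=[0.7266 -0.7266]
Max displacement = 1.0625

Answer: 1.0625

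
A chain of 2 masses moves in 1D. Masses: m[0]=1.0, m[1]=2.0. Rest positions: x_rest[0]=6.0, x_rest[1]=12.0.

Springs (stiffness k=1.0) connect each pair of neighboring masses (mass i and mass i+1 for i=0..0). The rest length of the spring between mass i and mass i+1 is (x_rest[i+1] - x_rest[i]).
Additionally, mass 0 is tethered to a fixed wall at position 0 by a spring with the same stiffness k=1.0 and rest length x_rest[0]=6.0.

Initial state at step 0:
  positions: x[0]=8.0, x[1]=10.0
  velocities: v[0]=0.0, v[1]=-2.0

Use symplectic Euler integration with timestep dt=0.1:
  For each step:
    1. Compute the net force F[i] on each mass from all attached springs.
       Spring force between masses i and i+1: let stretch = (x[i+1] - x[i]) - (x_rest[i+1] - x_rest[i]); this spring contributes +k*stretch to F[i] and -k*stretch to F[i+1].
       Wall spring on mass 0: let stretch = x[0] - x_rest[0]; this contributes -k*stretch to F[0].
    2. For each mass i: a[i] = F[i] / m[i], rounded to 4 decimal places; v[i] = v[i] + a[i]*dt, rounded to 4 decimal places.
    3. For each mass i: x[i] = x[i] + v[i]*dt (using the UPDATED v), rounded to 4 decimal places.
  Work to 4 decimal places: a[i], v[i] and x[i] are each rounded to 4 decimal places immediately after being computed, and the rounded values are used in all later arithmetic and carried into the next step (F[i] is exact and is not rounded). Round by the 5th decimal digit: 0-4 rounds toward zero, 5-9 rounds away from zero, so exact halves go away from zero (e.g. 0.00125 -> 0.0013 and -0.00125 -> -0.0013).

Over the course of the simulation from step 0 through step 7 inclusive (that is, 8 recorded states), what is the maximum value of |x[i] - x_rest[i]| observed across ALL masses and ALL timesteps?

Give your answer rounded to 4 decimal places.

Answer: 2.8343

Derivation:
Step 0: x=[8.0000 10.0000] v=[0.0000 -2.0000]
Step 1: x=[7.9400 9.8200] v=[-0.6000 -1.8000]
Step 2: x=[7.8194 9.6606] v=[-1.2060 -1.5940]
Step 3: x=[7.6390 9.5220] v=[-1.8038 -1.3861]
Step 4: x=[7.4011 9.4040] v=[-2.3794 -1.1803]
Step 5: x=[7.1092 9.3060] v=[-2.9192 -0.9804]
Step 6: x=[6.7682 9.2270] v=[-3.4104 -0.7902]
Step 7: x=[6.3841 9.1657] v=[-3.8413 -0.6131]
Max displacement = 2.8343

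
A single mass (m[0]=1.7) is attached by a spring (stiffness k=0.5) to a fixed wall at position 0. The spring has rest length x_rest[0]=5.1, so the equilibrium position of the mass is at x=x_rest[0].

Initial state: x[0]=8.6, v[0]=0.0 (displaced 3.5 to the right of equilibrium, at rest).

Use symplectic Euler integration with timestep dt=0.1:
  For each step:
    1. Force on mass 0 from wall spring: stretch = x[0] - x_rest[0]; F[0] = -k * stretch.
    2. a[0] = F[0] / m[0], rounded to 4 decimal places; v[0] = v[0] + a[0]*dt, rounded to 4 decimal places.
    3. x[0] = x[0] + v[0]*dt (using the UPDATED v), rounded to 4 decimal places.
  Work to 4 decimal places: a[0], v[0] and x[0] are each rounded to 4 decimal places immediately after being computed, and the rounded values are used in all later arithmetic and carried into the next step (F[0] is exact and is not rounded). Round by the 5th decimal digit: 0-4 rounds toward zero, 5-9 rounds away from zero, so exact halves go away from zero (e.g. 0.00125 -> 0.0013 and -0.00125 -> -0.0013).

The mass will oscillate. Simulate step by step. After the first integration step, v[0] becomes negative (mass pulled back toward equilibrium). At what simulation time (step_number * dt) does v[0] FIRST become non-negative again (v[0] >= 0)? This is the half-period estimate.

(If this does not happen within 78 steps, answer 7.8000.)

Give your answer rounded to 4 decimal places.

Step 0: x=[8.6000] v=[0.0000]
Step 1: x=[8.5897] v=[-0.1029]
Step 2: x=[8.5692] v=[-0.2055]
Step 3: x=[8.5385] v=[-0.3075]
Step 4: x=[8.4976] v=[-0.4086]
Step 5: x=[8.4468] v=[-0.5085]
Step 6: x=[8.3861] v=[-0.6069]
Step 7: x=[8.3157] v=[-0.7036]
Step 8: x=[8.2359] v=[-0.7982]
Step 9: x=[8.1469] v=[-0.8904]
Step 10: x=[8.0489] v=[-0.9800]
Step 11: x=[7.9422] v=[-1.0667]
Step 12: x=[7.8272] v=[-1.1503]
Step 13: x=[7.7042] v=[-1.2305]
Step 14: x=[7.5735] v=[-1.3071]
Step 15: x=[7.4355] v=[-1.3799]
Step 16: x=[7.2906] v=[-1.4486]
Step 17: x=[7.1393] v=[-1.5130]
Step 18: x=[6.9820] v=[-1.5730]
Step 19: x=[6.8192] v=[-1.6284]
Step 20: x=[6.6513] v=[-1.6790]
Step 21: x=[6.4788] v=[-1.7246]
Step 22: x=[6.3023] v=[-1.7652]
Step 23: x=[6.1222] v=[-1.8006]
Step 24: x=[5.9391] v=[-1.8307]
Step 25: x=[5.7536] v=[-1.8554]
Step 26: x=[5.5661] v=[-1.8746]
Step 27: x=[5.3773] v=[-1.8883]
Step 28: x=[5.1877] v=[-1.8965]
Step 29: x=[4.9978] v=[-1.8991]
Step 30: x=[4.8082] v=[-1.8961]
Step 31: x=[4.6195] v=[-1.8875]
Step 32: x=[4.4322] v=[-1.8734]
Step 33: x=[4.2468] v=[-1.8538]
Step 34: x=[4.0639] v=[-1.8287]
Step 35: x=[3.8841] v=[-1.7982]
Step 36: x=[3.7079] v=[-1.7624]
Step 37: x=[3.5358] v=[-1.7215]
Step 38: x=[3.3683] v=[-1.6755]
Step 39: x=[3.2058] v=[-1.6246]
Step 40: x=[3.0489] v=[-1.5689]
Step 41: x=[2.8980] v=[-1.5086]
Step 42: x=[2.7536] v=[-1.4438]
Step 43: x=[2.6161] v=[-1.3748]
Step 44: x=[2.4859] v=[-1.3017]
Step 45: x=[2.3634] v=[-1.2248]
Step 46: x=[2.2490] v=[-1.1443]
Step 47: x=[2.1430] v=[-1.0605]
Step 48: x=[2.0457] v=[-0.9735]
Step 49: x=[1.9573] v=[-0.8837]
Step 50: x=[1.8782] v=[-0.7913]
Step 51: x=[1.8086] v=[-0.6965]
Step 52: x=[1.7486] v=[-0.5997]
Step 53: x=[1.6985] v=[-0.5011]
Step 54: x=[1.6584] v=[-0.4011]
Step 55: x=[1.6284] v=[-0.2999]
Step 56: x=[1.6086] v=[-0.1978]
Step 57: x=[1.5991] v=[-0.0951]
Step 58: x=[1.5999] v=[0.0079]
First v>=0 after going negative at step 58, time=5.8000

Answer: 5.8000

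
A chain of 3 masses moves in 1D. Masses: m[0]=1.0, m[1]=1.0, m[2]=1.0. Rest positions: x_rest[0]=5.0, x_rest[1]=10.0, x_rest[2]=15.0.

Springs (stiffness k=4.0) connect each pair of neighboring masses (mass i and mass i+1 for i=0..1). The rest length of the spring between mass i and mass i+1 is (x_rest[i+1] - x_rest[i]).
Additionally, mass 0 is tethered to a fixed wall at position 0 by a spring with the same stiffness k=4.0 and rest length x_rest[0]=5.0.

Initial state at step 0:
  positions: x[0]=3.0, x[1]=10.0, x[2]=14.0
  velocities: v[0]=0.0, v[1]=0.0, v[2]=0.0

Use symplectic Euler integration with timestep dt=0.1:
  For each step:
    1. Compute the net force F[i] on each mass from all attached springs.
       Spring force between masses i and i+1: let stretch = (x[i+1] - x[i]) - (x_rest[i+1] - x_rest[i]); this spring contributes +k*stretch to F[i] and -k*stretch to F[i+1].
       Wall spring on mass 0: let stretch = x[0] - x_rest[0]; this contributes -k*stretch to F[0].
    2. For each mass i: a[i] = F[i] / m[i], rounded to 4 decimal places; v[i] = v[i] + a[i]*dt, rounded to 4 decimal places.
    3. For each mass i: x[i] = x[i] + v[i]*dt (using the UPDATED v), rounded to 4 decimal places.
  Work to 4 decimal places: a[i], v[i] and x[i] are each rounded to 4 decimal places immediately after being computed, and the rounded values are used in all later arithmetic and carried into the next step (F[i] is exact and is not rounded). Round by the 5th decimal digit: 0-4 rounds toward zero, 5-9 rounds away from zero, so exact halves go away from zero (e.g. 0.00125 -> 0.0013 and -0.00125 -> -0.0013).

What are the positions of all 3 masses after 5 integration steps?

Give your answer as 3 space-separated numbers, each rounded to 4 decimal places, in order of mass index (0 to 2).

Answer: 4.8408 8.7524 14.4017

Derivation:
Step 0: x=[3.0000 10.0000 14.0000] v=[0.0000 0.0000 0.0000]
Step 1: x=[3.1600 9.8800 14.0400] v=[1.6000 -1.2000 0.4000]
Step 2: x=[3.4624 9.6576 14.1136] v=[3.0240 -2.2240 0.7360]
Step 3: x=[3.8741 9.3656 14.2090] v=[4.1171 -2.9197 0.9536]
Step 4: x=[4.3505 9.0477 14.3106] v=[4.7641 -3.1789 1.0162]
Step 5: x=[4.8408 8.7524 14.4017] v=[4.9028 -2.9526 0.9110]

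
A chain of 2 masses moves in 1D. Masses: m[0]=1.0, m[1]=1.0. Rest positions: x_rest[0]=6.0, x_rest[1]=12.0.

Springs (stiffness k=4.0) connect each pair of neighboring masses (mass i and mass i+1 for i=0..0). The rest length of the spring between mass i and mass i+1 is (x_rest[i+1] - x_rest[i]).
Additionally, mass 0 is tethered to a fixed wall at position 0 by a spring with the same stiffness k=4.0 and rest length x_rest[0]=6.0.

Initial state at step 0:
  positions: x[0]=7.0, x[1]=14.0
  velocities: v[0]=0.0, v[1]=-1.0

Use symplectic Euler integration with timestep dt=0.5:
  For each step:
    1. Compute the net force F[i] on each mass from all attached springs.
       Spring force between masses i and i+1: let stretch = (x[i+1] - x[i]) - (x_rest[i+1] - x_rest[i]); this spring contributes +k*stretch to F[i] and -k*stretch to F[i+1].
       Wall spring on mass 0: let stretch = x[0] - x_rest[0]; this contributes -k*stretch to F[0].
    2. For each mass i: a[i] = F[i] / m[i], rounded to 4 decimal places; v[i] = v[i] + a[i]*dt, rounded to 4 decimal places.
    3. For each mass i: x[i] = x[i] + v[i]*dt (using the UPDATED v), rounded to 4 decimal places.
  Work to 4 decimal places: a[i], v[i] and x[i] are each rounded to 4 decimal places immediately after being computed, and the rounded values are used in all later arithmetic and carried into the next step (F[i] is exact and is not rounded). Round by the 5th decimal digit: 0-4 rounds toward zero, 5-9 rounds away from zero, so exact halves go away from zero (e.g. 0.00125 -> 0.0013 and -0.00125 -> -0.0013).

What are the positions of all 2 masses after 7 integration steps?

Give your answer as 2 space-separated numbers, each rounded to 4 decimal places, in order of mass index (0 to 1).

Step 0: x=[7.0000 14.0000] v=[0.0000 -1.0000]
Step 1: x=[7.0000 12.5000] v=[0.0000 -3.0000]
Step 2: x=[5.5000 11.5000] v=[-3.0000 -2.0000]
Step 3: x=[4.5000 10.5000] v=[-2.0000 -2.0000]
Step 4: x=[5.0000 9.5000] v=[1.0000 -2.0000]
Step 5: x=[5.0000 10.0000] v=[0.0000 1.0000]
Step 6: x=[5.0000 11.5000] v=[0.0000 3.0000]
Step 7: x=[6.5000 12.5000] v=[3.0000 2.0000]

Answer: 6.5000 12.5000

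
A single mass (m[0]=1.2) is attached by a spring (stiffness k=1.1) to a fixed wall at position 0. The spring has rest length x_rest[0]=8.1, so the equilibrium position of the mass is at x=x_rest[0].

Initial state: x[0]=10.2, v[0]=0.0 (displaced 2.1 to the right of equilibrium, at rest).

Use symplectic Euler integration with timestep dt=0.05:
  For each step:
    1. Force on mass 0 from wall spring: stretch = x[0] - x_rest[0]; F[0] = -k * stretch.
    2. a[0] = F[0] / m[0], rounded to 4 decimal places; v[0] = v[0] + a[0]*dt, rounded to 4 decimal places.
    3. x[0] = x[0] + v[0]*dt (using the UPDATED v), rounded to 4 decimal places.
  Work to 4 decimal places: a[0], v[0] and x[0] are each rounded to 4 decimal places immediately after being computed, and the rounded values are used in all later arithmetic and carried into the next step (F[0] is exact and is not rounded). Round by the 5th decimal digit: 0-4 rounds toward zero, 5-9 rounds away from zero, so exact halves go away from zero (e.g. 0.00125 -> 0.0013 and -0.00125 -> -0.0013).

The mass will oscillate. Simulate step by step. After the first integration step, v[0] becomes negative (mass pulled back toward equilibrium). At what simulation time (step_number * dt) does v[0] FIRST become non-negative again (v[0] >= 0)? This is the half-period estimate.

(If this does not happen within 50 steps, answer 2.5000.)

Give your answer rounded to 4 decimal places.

Answer: 2.5000

Derivation:
Step 0: x=[10.2000] v=[0.0000]
Step 1: x=[10.1952] v=[-0.0963]
Step 2: x=[10.1856] v=[-0.1923]
Step 3: x=[10.1712] v=[-0.2879]
Step 4: x=[10.1521] v=[-0.3828]
Step 5: x=[10.1283] v=[-0.4769]
Step 6: x=[10.0998] v=[-0.5699]
Step 7: x=[10.0667] v=[-0.6616]
Step 8: x=[10.0291] v=[-0.7517]
Step 9: x=[9.9871] v=[-0.8401]
Step 10: x=[9.9408] v=[-0.9266]
Step 11: x=[9.8903] v=[-1.0110]
Step 12: x=[9.8356] v=[-1.0931]
Step 13: x=[9.7770] v=[-1.1727]
Step 14: x=[9.7145] v=[-1.2496]
Step 15: x=[9.6483] v=[-1.3236]
Step 16: x=[9.5786] v=[-1.3946]
Step 17: x=[9.5055] v=[-1.4624]
Step 18: x=[9.4292] v=[-1.5268]
Step 19: x=[9.3498] v=[-1.5877]
Step 20: x=[9.2676] v=[-1.6450]
Step 21: x=[9.1827] v=[-1.6985]
Step 22: x=[9.0953] v=[-1.7481]
Step 23: x=[9.0056] v=[-1.7937]
Step 24: x=[8.9138] v=[-1.8352]
Step 25: x=[8.8202] v=[-1.8725]
Step 26: x=[8.7249] v=[-1.9055]
Step 27: x=[8.6282] v=[-1.9341]
Step 28: x=[8.5303] v=[-1.9583]
Step 29: x=[8.4314] v=[-1.9780]
Step 30: x=[8.3317] v=[-1.9932]
Step 31: x=[8.2315] v=[-2.0038]
Step 32: x=[8.1310] v=[-2.0098]
Step 33: x=[8.0304] v=[-2.0112]
Step 34: x=[7.9300] v=[-2.0080]
Step 35: x=[7.8300] v=[-2.0002]
Step 36: x=[7.7306] v=[-1.9878]
Step 37: x=[7.6321] v=[-1.9709]
Step 38: x=[7.5346] v=[-1.9495]
Step 39: x=[7.4384] v=[-1.9236]
Step 40: x=[7.3437] v=[-1.8933]
Step 41: x=[7.2508] v=[-1.8586]
Step 42: x=[7.1598] v=[-1.8197]
Step 43: x=[7.0710] v=[-1.7766]
Step 44: x=[6.9845] v=[-1.7294]
Step 45: x=[6.9006] v=[-1.6783]
Step 46: x=[6.8194] v=[-1.6233]
Step 47: x=[6.7412] v=[-1.5646]
Step 48: x=[6.6661] v=[-1.5023]
Step 49: x=[6.5943] v=[-1.4366]
Step 50: x=[6.5259] v=[-1.3676]
v[0] did not become non-negative within 50 steps; using fallback time=2.5000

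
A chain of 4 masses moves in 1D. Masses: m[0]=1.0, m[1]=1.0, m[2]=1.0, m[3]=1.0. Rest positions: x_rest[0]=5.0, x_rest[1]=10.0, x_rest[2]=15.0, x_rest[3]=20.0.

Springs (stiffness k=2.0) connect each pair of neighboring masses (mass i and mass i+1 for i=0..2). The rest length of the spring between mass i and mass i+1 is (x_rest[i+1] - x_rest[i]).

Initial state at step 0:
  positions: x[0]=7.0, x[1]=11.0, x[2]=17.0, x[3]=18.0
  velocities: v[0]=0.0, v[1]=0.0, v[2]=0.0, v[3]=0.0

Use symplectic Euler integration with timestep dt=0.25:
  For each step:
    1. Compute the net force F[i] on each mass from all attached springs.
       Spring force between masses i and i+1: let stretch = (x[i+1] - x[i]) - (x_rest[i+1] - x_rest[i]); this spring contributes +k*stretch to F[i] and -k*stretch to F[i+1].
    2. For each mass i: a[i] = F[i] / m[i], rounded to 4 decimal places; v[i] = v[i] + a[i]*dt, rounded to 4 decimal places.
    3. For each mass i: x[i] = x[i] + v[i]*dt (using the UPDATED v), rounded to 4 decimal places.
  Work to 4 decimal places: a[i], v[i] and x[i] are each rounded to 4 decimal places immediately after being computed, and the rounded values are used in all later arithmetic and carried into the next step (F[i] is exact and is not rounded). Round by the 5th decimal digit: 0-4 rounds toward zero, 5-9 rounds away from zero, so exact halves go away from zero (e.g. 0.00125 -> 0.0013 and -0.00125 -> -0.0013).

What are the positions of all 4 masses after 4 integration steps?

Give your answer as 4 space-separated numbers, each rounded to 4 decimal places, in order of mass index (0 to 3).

Answer: 6.2881 11.6549 13.8433 21.2139

Derivation:
Step 0: x=[7.0000 11.0000 17.0000 18.0000] v=[0.0000 0.0000 0.0000 0.0000]
Step 1: x=[6.8750 11.2500 16.3750 18.5000] v=[-0.5000 1.0000 -2.5000 2.0000]
Step 2: x=[6.6719 11.5938 15.3750 19.3594] v=[-0.8125 1.3750 -4.0000 3.4375]
Step 3: x=[6.4590 11.7950 14.4004 20.3457] v=[-0.8516 0.8047 -3.8984 3.9453]
Step 4: x=[6.2881 11.6549 13.8433 21.2139] v=[-0.6836 -0.5606 -2.2285 3.4727]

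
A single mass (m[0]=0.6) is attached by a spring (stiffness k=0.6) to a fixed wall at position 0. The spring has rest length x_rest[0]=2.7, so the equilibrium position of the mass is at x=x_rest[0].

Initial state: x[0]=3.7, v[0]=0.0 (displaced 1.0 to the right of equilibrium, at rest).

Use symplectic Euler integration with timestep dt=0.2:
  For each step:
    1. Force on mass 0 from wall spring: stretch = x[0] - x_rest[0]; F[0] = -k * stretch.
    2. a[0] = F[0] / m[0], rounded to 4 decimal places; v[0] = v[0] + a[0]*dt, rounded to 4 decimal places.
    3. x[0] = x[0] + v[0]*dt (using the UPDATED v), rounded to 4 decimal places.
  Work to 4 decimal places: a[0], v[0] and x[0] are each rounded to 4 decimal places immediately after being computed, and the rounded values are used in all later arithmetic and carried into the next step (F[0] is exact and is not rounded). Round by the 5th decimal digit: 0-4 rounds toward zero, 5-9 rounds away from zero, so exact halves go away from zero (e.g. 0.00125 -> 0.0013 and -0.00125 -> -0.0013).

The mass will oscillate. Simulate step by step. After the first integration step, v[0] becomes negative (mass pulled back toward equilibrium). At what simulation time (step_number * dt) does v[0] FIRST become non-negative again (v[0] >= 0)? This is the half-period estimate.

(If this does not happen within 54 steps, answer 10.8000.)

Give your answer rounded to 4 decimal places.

Answer: 3.2000

Derivation:
Step 0: x=[3.7000] v=[0.0000]
Step 1: x=[3.6600] v=[-0.2000]
Step 2: x=[3.5816] v=[-0.3920]
Step 3: x=[3.4679] v=[-0.5683]
Step 4: x=[3.3235] v=[-0.7219]
Step 5: x=[3.1542] v=[-0.8466]
Step 6: x=[2.9667] v=[-0.9374]
Step 7: x=[2.7686] v=[-0.9907]
Step 8: x=[2.5677] v=[-1.0044]
Step 9: x=[2.3721] v=[-0.9779]
Step 10: x=[2.1896] v=[-0.9123]
Step 11: x=[2.0276] v=[-0.8102]
Step 12: x=[1.8925] v=[-0.6757]
Step 13: x=[1.7897] v=[-0.5142]
Step 14: x=[1.7233] v=[-0.3321]
Step 15: x=[1.6959] v=[-0.1368]
Step 16: x=[1.7087] v=[0.0640]
First v>=0 after going negative at step 16, time=3.2000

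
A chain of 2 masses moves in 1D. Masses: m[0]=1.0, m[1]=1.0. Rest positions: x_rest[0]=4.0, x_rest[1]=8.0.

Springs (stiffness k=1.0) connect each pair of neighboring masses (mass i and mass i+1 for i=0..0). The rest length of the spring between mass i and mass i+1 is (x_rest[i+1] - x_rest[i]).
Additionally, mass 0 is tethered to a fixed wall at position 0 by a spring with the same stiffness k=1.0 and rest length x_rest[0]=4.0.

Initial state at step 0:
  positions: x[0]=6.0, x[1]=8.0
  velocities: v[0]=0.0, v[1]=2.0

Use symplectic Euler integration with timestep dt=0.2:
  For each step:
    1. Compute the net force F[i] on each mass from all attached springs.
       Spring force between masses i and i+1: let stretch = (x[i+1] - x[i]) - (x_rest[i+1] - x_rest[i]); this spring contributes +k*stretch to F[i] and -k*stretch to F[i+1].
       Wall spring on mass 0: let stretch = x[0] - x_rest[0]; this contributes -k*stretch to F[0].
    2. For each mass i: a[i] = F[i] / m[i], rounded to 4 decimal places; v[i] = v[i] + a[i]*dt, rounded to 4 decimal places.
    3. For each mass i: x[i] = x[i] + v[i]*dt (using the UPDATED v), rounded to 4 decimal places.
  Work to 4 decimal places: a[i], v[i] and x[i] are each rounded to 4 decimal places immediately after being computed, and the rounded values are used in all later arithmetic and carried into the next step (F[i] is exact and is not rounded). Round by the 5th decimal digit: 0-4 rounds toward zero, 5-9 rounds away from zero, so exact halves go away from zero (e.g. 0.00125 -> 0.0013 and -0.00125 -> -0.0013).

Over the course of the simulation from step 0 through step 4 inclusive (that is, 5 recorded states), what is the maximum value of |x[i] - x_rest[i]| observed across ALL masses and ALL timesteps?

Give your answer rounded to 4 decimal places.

Answer: 2.1106

Derivation:
Step 0: x=[6.0000 8.0000] v=[0.0000 2.0000]
Step 1: x=[5.8400 8.4800] v=[-0.8000 2.4000]
Step 2: x=[5.5520 9.0144] v=[-1.4400 2.6720]
Step 3: x=[5.1804 9.5703] v=[-1.8579 2.7795]
Step 4: x=[4.7772 10.1106] v=[-2.0160 2.7015]
Max displacement = 2.1106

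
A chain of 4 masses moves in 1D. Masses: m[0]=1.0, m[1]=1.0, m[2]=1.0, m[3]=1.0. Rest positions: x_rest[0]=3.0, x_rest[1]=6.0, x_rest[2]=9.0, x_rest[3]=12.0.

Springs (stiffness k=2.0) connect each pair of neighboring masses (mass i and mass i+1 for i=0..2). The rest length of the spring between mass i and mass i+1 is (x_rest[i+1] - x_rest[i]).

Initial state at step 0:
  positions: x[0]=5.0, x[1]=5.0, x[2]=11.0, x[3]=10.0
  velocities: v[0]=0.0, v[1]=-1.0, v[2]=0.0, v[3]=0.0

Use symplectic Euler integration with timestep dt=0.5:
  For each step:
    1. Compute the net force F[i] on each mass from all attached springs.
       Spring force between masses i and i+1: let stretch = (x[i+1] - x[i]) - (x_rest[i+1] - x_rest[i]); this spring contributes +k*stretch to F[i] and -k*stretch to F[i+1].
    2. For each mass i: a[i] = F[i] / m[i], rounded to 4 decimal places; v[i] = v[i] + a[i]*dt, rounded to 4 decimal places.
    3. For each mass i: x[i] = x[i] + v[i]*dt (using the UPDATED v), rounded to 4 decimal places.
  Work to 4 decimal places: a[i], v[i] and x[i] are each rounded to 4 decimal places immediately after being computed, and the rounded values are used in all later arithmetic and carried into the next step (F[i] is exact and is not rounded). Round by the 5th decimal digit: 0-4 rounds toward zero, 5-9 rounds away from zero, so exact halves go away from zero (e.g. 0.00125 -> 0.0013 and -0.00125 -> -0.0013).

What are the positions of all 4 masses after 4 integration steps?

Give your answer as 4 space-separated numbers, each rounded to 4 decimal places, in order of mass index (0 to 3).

Answer: 2.5625 2.9375 11.8125 11.6875

Derivation:
Step 0: x=[5.0000 5.0000 11.0000 10.0000] v=[0.0000 -1.0000 0.0000 0.0000]
Step 1: x=[3.5000 7.5000 7.5000 12.0000] v=[-3.0000 5.0000 -7.0000 4.0000]
Step 2: x=[2.5000 8.0000 6.2500 13.2500] v=[-2.0000 1.0000 -2.5000 2.5000]
Step 3: x=[2.7500 4.8750 9.3750 12.5000] v=[0.5000 -6.2500 6.2500 -1.5000]
Step 4: x=[2.5625 2.9375 11.8125 11.6875] v=[-0.3750 -3.8750 4.8750 -1.6250]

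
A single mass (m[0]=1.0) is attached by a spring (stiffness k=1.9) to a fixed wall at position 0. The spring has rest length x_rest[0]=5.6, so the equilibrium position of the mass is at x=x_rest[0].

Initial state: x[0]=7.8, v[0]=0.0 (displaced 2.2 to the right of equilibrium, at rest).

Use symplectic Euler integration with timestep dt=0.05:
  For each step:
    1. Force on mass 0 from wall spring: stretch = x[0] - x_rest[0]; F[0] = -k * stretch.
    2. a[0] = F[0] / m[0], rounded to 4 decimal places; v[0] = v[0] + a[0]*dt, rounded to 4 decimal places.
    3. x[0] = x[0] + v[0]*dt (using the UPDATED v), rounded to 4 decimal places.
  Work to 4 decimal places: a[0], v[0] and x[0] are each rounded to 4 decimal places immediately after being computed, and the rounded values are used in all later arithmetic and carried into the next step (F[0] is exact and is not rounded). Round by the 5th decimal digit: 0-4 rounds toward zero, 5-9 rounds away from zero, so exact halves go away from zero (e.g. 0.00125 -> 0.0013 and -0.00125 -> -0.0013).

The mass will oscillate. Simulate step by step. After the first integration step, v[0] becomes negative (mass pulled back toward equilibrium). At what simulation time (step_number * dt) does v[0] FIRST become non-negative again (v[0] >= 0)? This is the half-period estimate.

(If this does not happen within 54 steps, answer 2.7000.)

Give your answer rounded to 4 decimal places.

Answer: 2.3000

Derivation:
Step 0: x=[7.8000] v=[0.0000]
Step 1: x=[7.7896] v=[-0.2090]
Step 2: x=[7.7688] v=[-0.4170]
Step 3: x=[7.7377] v=[-0.6230]
Step 4: x=[7.6964] v=[-0.8261]
Step 5: x=[7.6451] v=[-1.0253]
Step 6: x=[7.5841] v=[-1.2196]
Step 7: x=[7.5137] v=[-1.4081]
Step 8: x=[7.4342] v=[-1.5899]
Step 9: x=[7.3460] v=[-1.7642]
Step 10: x=[7.2495] v=[-1.9301]
Step 11: x=[7.1452] v=[-2.0868]
Step 12: x=[7.0335] v=[-2.2336]
Step 13: x=[6.9150] v=[-2.3698]
Step 14: x=[6.7903] v=[-2.4947]
Step 15: x=[6.6599] v=[-2.6078]
Step 16: x=[6.5245] v=[-2.7085]
Step 17: x=[6.3847] v=[-2.7963]
Step 18: x=[6.2412] v=[-2.8708]
Step 19: x=[6.0946] v=[-2.9317]
Step 20: x=[5.9457] v=[-2.9787]
Step 21: x=[5.7951] v=[-3.0115]
Step 22: x=[5.6436] v=[-3.0300]
Step 23: x=[5.4919] v=[-3.0341]
Step 24: x=[5.3407] v=[-3.0238]
Step 25: x=[5.1907] v=[-2.9992]
Step 26: x=[5.0427] v=[-2.9603]
Step 27: x=[4.8973] v=[-2.9074]
Step 28: x=[4.7553] v=[-2.8406]
Step 29: x=[4.6173] v=[-2.7604]
Step 30: x=[4.4840] v=[-2.6670]
Step 31: x=[4.3560] v=[-2.5610]
Step 32: x=[4.2339] v=[-2.4428]
Step 33: x=[4.1183] v=[-2.3130]
Step 34: x=[4.0097] v=[-2.1722]
Step 35: x=[3.9086] v=[-2.0211]
Step 36: x=[3.8156] v=[-1.8604]
Step 37: x=[3.7311] v=[-1.6909]
Step 38: x=[3.6554] v=[-1.5134]
Step 39: x=[3.5890] v=[-1.3287]
Step 40: x=[3.5321] v=[-1.1377]
Step 41: x=[3.4850] v=[-0.9413]
Step 42: x=[3.4480] v=[-0.7404]
Step 43: x=[3.4212] v=[-0.5360]
Step 44: x=[3.4048] v=[-0.3290]
Step 45: x=[3.3988] v=[-0.1205]
Step 46: x=[3.4032] v=[0.0886]
First v>=0 after going negative at step 46, time=2.3000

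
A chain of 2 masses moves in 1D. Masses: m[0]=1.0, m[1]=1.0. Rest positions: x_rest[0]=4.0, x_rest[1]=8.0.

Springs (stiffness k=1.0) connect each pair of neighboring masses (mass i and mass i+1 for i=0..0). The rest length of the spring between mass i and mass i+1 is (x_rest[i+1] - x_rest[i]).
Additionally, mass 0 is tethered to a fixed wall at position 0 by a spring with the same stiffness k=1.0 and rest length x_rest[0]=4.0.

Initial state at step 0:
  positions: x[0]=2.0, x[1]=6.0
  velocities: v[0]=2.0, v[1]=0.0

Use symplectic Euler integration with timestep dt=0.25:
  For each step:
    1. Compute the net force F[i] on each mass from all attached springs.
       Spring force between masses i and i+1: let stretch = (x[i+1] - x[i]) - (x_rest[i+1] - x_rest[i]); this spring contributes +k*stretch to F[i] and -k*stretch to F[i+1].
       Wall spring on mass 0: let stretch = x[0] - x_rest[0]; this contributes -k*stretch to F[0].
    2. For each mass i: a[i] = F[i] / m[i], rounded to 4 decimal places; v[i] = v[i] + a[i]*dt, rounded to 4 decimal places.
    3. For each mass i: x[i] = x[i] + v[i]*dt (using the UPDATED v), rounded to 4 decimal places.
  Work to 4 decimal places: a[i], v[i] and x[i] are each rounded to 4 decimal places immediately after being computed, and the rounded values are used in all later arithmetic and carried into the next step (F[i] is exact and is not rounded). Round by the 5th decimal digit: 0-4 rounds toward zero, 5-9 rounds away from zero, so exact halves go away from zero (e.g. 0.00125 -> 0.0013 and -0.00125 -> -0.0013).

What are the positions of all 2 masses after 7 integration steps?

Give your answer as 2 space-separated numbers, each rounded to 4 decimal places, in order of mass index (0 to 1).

Step 0: x=[2.0000 6.0000] v=[2.0000 0.0000]
Step 1: x=[2.6250 6.0000] v=[2.5000 0.0000]
Step 2: x=[3.2969 6.0391] v=[2.6875 0.1563]
Step 3: x=[3.9341 6.1568] v=[2.5488 0.4708]
Step 4: x=[4.4644 6.3856] v=[2.1210 0.9151]
Step 5: x=[4.8357 6.7443] v=[1.4852 1.4348]
Step 6: x=[5.0241 7.2337] v=[0.7534 1.9577]
Step 7: x=[5.0366 7.8350] v=[0.0498 2.4053]

Answer: 5.0366 7.8350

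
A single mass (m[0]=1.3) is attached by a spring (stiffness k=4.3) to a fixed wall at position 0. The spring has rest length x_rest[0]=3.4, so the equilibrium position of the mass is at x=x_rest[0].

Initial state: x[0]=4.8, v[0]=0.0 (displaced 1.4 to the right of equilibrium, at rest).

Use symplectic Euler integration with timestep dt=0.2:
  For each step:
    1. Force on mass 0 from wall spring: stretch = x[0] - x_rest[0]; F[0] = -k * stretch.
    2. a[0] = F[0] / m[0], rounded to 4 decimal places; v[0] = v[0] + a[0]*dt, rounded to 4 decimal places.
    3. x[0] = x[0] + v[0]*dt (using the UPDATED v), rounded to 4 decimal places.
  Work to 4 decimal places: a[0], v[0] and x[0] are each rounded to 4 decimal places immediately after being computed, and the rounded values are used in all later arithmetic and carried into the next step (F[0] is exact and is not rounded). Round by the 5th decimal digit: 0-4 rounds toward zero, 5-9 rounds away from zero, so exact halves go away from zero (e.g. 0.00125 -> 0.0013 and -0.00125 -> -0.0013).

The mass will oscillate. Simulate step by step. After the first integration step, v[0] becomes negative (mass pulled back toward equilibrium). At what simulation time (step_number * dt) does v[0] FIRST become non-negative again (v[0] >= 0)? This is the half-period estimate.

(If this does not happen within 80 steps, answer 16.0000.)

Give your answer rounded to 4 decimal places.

Answer: 1.8000

Derivation:
Step 0: x=[4.8000] v=[0.0000]
Step 1: x=[4.6148] v=[-0.9262]
Step 2: x=[4.2688] v=[-1.7298]
Step 3: x=[3.8079] v=[-2.3045]
Step 4: x=[3.2930] v=[-2.5743]
Step 5: x=[2.7923] v=[-2.5035]
Step 6: x=[2.3720] v=[-2.1015]
Step 7: x=[2.0877] v=[-1.4214]
Step 8: x=[1.9770] v=[-0.5533]
Step 9: x=[2.0546] v=[0.3881]
First v>=0 after going negative at step 9, time=1.8000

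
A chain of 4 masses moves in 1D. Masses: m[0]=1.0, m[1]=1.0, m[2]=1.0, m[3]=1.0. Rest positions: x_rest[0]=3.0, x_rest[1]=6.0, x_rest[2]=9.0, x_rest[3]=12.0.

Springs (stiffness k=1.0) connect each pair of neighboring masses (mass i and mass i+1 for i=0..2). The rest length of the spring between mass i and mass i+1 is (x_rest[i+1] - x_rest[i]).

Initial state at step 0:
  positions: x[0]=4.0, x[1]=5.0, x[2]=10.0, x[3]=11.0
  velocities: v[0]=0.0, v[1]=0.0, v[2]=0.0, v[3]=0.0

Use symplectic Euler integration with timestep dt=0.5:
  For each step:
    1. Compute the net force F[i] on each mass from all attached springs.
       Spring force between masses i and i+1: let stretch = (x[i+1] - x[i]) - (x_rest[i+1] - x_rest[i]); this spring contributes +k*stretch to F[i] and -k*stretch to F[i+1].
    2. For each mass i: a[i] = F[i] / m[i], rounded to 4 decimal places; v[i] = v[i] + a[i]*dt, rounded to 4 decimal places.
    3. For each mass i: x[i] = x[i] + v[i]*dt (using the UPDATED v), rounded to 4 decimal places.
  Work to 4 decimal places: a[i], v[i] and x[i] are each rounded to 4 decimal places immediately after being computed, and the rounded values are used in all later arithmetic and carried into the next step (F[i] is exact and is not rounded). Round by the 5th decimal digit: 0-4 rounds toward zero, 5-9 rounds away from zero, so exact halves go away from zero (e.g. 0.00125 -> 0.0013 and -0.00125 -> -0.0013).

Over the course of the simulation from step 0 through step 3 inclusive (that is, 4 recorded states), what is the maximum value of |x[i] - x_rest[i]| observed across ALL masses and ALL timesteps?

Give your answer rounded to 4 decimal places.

Step 0: x=[4.0000 5.0000 10.0000 11.0000] v=[0.0000 0.0000 0.0000 0.0000]
Step 1: x=[3.5000 6.0000 9.0000 11.5000] v=[-1.0000 2.0000 -2.0000 1.0000]
Step 2: x=[2.8750 7.1250 7.8750 12.1250] v=[-1.2500 2.2500 -2.2500 1.2500]
Step 3: x=[2.5625 7.3750 7.6250 12.4375] v=[-0.6250 0.5000 -0.5000 0.6250]
Max displacement = 1.3750

Answer: 1.3750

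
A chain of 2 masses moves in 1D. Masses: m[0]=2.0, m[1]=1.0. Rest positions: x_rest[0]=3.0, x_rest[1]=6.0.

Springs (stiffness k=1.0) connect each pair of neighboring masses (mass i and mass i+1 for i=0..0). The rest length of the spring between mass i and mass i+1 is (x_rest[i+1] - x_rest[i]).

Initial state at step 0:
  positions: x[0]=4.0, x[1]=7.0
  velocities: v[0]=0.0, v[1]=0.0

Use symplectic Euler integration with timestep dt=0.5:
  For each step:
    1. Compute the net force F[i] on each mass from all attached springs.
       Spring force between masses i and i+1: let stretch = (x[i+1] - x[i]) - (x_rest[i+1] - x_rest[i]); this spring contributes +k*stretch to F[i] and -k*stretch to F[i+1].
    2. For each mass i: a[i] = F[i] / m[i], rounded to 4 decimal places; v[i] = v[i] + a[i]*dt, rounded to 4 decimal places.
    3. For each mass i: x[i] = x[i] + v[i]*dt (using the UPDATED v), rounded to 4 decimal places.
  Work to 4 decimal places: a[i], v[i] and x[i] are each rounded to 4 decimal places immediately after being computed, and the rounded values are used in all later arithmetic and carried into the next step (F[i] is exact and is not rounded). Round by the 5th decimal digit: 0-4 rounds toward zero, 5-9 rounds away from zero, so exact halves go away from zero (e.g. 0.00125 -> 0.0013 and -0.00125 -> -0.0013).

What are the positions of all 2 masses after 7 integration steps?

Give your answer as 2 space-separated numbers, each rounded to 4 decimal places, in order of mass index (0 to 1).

Answer: 4.0000 7.0000

Derivation:
Step 0: x=[4.0000 7.0000] v=[0.0000 0.0000]
Step 1: x=[4.0000 7.0000] v=[0.0000 0.0000]
Step 2: x=[4.0000 7.0000] v=[0.0000 0.0000]
Step 3: x=[4.0000 7.0000] v=[0.0000 0.0000]
Step 4: x=[4.0000 7.0000] v=[0.0000 0.0000]
Step 5: x=[4.0000 7.0000] v=[0.0000 0.0000]
Step 6: x=[4.0000 7.0000] v=[0.0000 0.0000]
Step 7: x=[4.0000 7.0000] v=[0.0000 0.0000]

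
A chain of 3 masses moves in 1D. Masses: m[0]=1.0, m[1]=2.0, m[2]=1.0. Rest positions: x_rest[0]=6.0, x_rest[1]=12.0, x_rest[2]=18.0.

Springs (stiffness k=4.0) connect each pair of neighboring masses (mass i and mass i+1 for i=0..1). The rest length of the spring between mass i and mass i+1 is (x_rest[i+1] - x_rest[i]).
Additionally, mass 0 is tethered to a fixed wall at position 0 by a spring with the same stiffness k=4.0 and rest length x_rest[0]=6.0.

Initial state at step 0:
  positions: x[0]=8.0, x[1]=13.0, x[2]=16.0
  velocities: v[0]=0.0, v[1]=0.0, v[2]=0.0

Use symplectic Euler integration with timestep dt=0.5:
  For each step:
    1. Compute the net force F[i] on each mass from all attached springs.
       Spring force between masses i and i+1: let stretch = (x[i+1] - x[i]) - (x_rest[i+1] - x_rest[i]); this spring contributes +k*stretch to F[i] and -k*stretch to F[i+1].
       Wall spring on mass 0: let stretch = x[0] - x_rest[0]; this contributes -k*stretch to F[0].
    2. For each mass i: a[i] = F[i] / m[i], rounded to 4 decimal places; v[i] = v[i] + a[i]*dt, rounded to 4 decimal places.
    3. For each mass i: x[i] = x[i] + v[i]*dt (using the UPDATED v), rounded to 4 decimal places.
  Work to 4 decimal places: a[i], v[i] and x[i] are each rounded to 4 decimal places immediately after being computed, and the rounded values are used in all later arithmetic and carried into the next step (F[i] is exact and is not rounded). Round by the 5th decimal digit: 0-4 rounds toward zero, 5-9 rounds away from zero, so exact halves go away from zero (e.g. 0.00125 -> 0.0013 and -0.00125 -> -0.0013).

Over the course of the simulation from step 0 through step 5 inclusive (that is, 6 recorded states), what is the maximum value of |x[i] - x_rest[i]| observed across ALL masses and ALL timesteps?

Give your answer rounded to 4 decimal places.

Step 0: x=[8.0000 13.0000 16.0000] v=[0.0000 0.0000 0.0000]
Step 1: x=[5.0000 12.0000 19.0000] v=[-6.0000 -2.0000 6.0000]
Step 2: x=[4.0000 11.0000 21.0000] v=[-2.0000 -2.0000 4.0000]
Step 3: x=[6.0000 11.5000 19.0000] v=[4.0000 1.0000 -4.0000]
Step 4: x=[7.5000 13.0000 15.5000] v=[3.0000 3.0000 -7.0000]
Step 5: x=[7.0000 13.0000 15.5000] v=[-1.0000 0.0000 0.0000]
Max displacement = 3.0000

Answer: 3.0000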